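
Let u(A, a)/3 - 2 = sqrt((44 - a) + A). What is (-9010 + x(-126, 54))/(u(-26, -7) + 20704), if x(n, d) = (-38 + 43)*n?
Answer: -1928/4145 ≈ -0.46514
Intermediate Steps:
x(n, d) = 5*n
u(A, a) = 6 + 3*sqrt(44 + A - a) (u(A, a) = 6 + 3*sqrt((44 - a) + A) = 6 + 3*sqrt(44 + A - a))
(-9010 + x(-126, 54))/(u(-26, -7) + 20704) = (-9010 + 5*(-126))/((6 + 3*sqrt(44 - 26 - 1*(-7))) + 20704) = (-9010 - 630)/((6 + 3*sqrt(44 - 26 + 7)) + 20704) = -9640/((6 + 3*sqrt(25)) + 20704) = -9640/((6 + 3*5) + 20704) = -9640/((6 + 15) + 20704) = -9640/(21 + 20704) = -9640/20725 = -9640*1/20725 = -1928/4145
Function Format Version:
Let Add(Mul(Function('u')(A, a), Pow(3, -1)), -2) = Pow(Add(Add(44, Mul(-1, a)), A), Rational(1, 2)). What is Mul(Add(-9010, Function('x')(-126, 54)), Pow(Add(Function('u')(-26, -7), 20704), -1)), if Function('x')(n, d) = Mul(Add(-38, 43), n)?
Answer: Rational(-1928, 4145) ≈ -0.46514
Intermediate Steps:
Function('x')(n, d) = Mul(5, n)
Function('u')(A, a) = Add(6, Mul(3, Pow(Add(44, A, Mul(-1, a)), Rational(1, 2)))) (Function('u')(A, a) = Add(6, Mul(3, Pow(Add(Add(44, Mul(-1, a)), A), Rational(1, 2)))) = Add(6, Mul(3, Pow(Add(44, A, Mul(-1, a)), Rational(1, 2)))))
Mul(Add(-9010, Function('x')(-126, 54)), Pow(Add(Function('u')(-26, -7), 20704), -1)) = Mul(Add(-9010, Mul(5, -126)), Pow(Add(Add(6, Mul(3, Pow(Add(44, -26, Mul(-1, -7)), Rational(1, 2)))), 20704), -1)) = Mul(Add(-9010, -630), Pow(Add(Add(6, Mul(3, Pow(Add(44, -26, 7), Rational(1, 2)))), 20704), -1)) = Mul(-9640, Pow(Add(Add(6, Mul(3, Pow(25, Rational(1, 2)))), 20704), -1)) = Mul(-9640, Pow(Add(Add(6, Mul(3, 5)), 20704), -1)) = Mul(-9640, Pow(Add(Add(6, 15), 20704), -1)) = Mul(-9640, Pow(Add(21, 20704), -1)) = Mul(-9640, Pow(20725, -1)) = Mul(-9640, Rational(1, 20725)) = Rational(-1928, 4145)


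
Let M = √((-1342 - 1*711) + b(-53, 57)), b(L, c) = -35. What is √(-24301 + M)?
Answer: √(-24301 + 6*I*√58) ≈ 0.147 + 155.89*I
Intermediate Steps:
M = 6*I*√58 (M = √((-1342 - 1*711) - 35) = √((-1342 - 711) - 35) = √(-2053 - 35) = √(-2088) = 6*I*√58 ≈ 45.695*I)
√(-24301 + M) = √(-24301 + 6*I*√58)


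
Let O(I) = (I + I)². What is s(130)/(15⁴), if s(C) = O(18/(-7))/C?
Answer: 8/1990625 ≈ 4.0188e-6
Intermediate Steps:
O(I) = 4*I² (O(I) = (2*I)² = 4*I²)
s(C) = 1296/(49*C) (s(C) = (4*(18/(-7))²)/C = (4*(18*(-⅐))²)/C = (4*(-18/7)²)/C = (4*(324/49))/C = 1296/(49*C))
s(130)/(15⁴) = ((1296/49)/130)/(15⁴) = ((1296/49)*(1/130))/50625 = (648/3185)*(1/50625) = 8/1990625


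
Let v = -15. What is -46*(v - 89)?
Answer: 4784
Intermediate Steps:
-46*(v - 89) = -46*(-15 - 89) = -46*(-104) = 4784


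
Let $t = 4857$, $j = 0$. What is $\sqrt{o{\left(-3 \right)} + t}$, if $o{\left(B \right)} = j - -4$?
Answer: $\sqrt{4861} \approx 69.721$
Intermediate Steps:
$o{\left(B \right)} = 4$ ($o{\left(B \right)} = 0 - -4 = 0 + 4 = 4$)
$\sqrt{o{\left(-3 \right)} + t} = \sqrt{4 + 4857} = \sqrt{4861}$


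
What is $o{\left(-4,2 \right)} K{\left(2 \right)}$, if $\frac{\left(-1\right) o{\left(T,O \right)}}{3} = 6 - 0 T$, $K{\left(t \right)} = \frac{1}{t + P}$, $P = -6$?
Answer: $\frac{9}{2} \approx 4.5$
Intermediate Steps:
$K{\left(t \right)} = \frac{1}{-6 + t}$ ($K{\left(t \right)} = \frac{1}{t - 6} = \frac{1}{-6 + t}$)
$o{\left(T,O \right)} = -18$ ($o{\left(T,O \right)} = - 3 \left(6 - 0 T\right) = - 3 \left(6 - 0\right) = - 3 \left(6 + 0\right) = \left(-3\right) 6 = -18$)
$o{\left(-4,2 \right)} K{\left(2 \right)} = - \frac{18}{-6 + 2} = - \frac{18}{-4} = \left(-18\right) \left(- \frac{1}{4}\right) = \frac{9}{2}$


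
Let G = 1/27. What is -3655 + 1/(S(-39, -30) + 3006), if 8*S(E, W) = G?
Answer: -2373180319/649297 ≈ -3655.0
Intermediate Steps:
G = 1/27 ≈ 0.037037
S(E, W) = 1/216 (S(E, W) = (⅛)*(1/27) = 1/216)
-3655 + 1/(S(-39, -30) + 3006) = -3655 + 1/(1/216 + 3006) = -3655 + 1/(649297/216) = -3655 + 216/649297 = -2373180319/649297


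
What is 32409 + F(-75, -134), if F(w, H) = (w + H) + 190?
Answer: 32390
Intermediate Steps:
F(w, H) = 190 + H + w (F(w, H) = (H + w) + 190 = 190 + H + w)
32409 + F(-75, -134) = 32409 + (190 - 134 - 75) = 32409 - 19 = 32390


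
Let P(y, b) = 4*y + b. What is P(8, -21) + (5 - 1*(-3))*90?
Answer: 731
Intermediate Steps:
P(y, b) = b + 4*y
P(8, -21) + (5 - 1*(-3))*90 = (-21 + 4*8) + (5 - 1*(-3))*90 = (-21 + 32) + (5 + 3)*90 = 11 + 8*90 = 11 + 720 = 731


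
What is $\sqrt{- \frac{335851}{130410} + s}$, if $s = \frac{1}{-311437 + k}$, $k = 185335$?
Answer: $\frac{i \sqrt{59711133597972185}}{152268165} \approx 1.6048 i$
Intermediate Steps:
$s = - \frac{1}{126102}$ ($s = \frac{1}{-311437 + 185335} = \frac{1}{-126102} = - \frac{1}{126102} \approx -7.9301 \cdot 10^{-6}$)
$\sqrt{- \frac{335851}{130410} + s} = \sqrt{- \frac{335851}{130410} - \frac{1}{126102}} = \sqrt{- \frac{3529301101}{1370413485}} = \frac{i \sqrt{59711133597972185}}{152268165}$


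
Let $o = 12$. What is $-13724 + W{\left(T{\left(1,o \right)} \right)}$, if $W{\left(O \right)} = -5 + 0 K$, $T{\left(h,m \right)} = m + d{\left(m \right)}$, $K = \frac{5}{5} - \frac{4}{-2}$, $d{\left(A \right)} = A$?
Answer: $-13729$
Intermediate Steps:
$K = 3$ ($K = 5 \cdot \frac{1}{5} - -2 = 1 + 2 = 3$)
$T{\left(h,m \right)} = 2 m$ ($T{\left(h,m \right)} = m + m = 2 m$)
$W{\left(O \right)} = -5$ ($W{\left(O \right)} = -5 + 0 \cdot 3 = -5 + 0 = -5$)
$-13724 + W{\left(T{\left(1,o \right)} \right)} = -13724 - 5 = -13729$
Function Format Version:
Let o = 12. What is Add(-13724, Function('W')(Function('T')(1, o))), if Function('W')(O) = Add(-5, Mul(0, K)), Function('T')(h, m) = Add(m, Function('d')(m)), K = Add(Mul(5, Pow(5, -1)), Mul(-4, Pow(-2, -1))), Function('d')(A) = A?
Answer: -13729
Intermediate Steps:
K = 3 (K = Add(Mul(5, Rational(1, 5)), Mul(-4, Rational(-1, 2))) = Add(1, 2) = 3)
Function('T')(h, m) = Mul(2, m) (Function('T')(h, m) = Add(m, m) = Mul(2, m))
Function('W')(O) = -5 (Function('W')(O) = Add(-5, Mul(0, 3)) = Add(-5, 0) = -5)
Add(-13724, Function('W')(Function('T')(1, o))) = Add(-13724, -5) = -13729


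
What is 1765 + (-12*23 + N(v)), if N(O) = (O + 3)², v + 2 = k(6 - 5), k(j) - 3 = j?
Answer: 1514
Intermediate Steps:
k(j) = 3 + j
v = 2 (v = -2 + (3 + (6 - 5)) = -2 + (3 + 1) = -2 + 4 = 2)
N(O) = (3 + O)²
1765 + (-12*23 + N(v)) = 1765 + (-12*23 + (3 + 2)²) = 1765 + (-276 + 5²) = 1765 + (-276 + 25) = 1765 - 251 = 1514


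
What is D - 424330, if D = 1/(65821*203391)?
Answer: -5680675022337629/13387399011 ≈ -4.2433e+5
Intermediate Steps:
D = 1/13387399011 (D = (1/65821)*(1/203391) = 1/13387399011 ≈ 7.4697e-11)
D - 424330 = 1/13387399011 - 424330 = -5680675022337629/13387399011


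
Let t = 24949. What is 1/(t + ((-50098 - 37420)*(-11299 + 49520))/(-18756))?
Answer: 9378/1906484461 ≈ 4.9190e-6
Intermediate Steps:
1/(t + ((-50098 - 37420)*(-11299 + 49520))/(-18756)) = 1/(24949 + ((-50098 - 37420)*(-11299 + 49520))/(-18756)) = 1/(24949 - 87518*38221*(-1/18756)) = 1/(24949 - 3345025478*(-1/18756)) = 1/(24949 + 1672512739/9378) = 1/(1906484461/9378) = 9378/1906484461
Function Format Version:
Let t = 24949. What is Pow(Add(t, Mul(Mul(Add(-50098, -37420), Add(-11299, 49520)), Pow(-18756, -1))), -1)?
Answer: Rational(9378, 1906484461) ≈ 4.9190e-6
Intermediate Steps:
Pow(Add(t, Mul(Mul(Add(-50098, -37420), Add(-11299, 49520)), Pow(-18756, -1))), -1) = Pow(Add(24949, Mul(Mul(Add(-50098, -37420), Add(-11299, 49520)), Pow(-18756, -1))), -1) = Pow(Add(24949, Mul(Mul(-87518, 38221), Rational(-1, 18756))), -1) = Pow(Add(24949, Mul(-3345025478, Rational(-1, 18756))), -1) = Pow(Add(24949, Rational(1672512739, 9378)), -1) = Pow(Rational(1906484461, 9378), -1) = Rational(9378, 1906484461)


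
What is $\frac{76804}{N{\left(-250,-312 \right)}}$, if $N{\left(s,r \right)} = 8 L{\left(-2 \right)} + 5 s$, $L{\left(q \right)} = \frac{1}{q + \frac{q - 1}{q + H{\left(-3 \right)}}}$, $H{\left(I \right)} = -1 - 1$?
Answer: $- \frac{192010}{3141} \approx -61.13$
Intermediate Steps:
$H{\left(I \right)} = -2$
$L{\left(q \right)} = \frac{1}{q + \frac{-1 + q}{-2 + q}}$ ($L{\left(q \right)} = \frac{1}{q + \frac{q - 1}{q - 2}} = \frac{1}{q + \frac{-1 + q}{-2 + q}}$)
$N{\left(s,r \right)} = - \frac{32}{5} + 5 s$ ($N{\left(s,r \right)} = 8 \frac{-2 - 2}{-1 + \left(-2\right)^{2} - -2} + 5 s = 8 \frac{1}{-1 + 4 + 2} \left(-4\right) + 5 s = 8 \cdot \frac{1}{5} \left(-4\right) + 5 s = 8 \left(- \frac{4}{5}\right) + 5 s = - \frac{32}{5} + 5 s$)
$\frac{76804}{N{\left(-250,-312 \right)}} = \frac{76804}{- \frac{32}{5} + 5 \left(-250\right)} = \frac{76804}{- \frac{32}{5} - 1250} = \frac{76804}{- \frac{6282}{5}} = 76804 \left(- \frac{5}{6282}\right) = - \frac{192010}{3141}$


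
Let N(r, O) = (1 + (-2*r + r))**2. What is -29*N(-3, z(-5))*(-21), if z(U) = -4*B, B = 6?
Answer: 9744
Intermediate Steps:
z(U) = -24 (z(U) = -4*6 = -24)
N(r, O) = (1 - r)**2
-29*N(-3, z(-5))*(-21) = -29*(-1 - 3)**2*(-21) = -29*(-4)**2*(-21) = -29*16*(-21) = -464*(-21) = 9744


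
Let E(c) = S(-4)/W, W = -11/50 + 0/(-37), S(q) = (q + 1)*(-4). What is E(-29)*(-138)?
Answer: 82800/11 ≈ 7527.3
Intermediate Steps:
S(q) = -4 - 4*q (S(q) = (1 + q)*(-4) = -4 - 4*q)
W = -11/50 (W = -11*1/50 + 0*(-1/37) = -11/50 + 0 = -11/50 ≈ -0.22000)
E(c) = -600/11 (E(c) = (-4 - 4*(-4))/(-11/50) = (-4 + 16)*(-50/11) = 12*(-50/11) = -600/11)
E(-29)*(-138) = -600/11*(-138) = 82800/11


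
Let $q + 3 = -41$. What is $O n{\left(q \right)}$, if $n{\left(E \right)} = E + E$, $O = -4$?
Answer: $352$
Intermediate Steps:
$q = -44$ ($q = -3 - 41 = -44$)
$n{\left(E \right)} = 2 E$
$O n{\left(q \right)} = - 4 \cdot 2 \left(-44\right) = \left(-4\right) \left(-88\right) = 352$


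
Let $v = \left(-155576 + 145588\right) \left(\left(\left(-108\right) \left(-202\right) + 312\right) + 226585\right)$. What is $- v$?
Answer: $2484145444$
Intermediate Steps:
$v = -2484145444$ ($v = - 9988 \left(\left(21816 + 312\right) + 226585\right) = - 9988 \left(22128 + 226585\right) = \left(-9988\right) 248713 = -2484145444$)
$- v = \left(-1\right) \left(-2484145444\right) = 2484145444$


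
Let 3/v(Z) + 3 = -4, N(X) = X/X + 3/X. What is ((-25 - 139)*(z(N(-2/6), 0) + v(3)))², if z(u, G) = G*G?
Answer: 242064/49 ≈ 4940.1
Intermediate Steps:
N(X) = 1 + 3/X
v(Z) = -3/7 (v(Z) = 3/(-3 - 4) = 3/(-7) = 3*(-⅐) = -3/7)
z(u, G) = G²
((-25 - 139)*(z(N(-2/6), 0) + v(3)))² = ((-25 - 139)*(0² - 3/7))² = (-164*(0 - 3/7))² = (-164*(-3/7))² = (492/7)² = 242064/49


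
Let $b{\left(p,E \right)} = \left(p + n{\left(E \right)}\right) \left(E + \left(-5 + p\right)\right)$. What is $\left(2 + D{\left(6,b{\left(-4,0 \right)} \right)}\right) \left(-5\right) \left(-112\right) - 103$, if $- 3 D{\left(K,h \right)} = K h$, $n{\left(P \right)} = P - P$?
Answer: $-39303$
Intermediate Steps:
$n{\left(P \right)} = 0$
$b{\left(p,E \right)} = p \left(-5 + E + p\right)$ ($b{\left(p,E \right)} = \left(p + 0\right) \left(E + \left(-5 + p\right)\right) = p \left(-5 + E + p\right)$)
$D{\left(K,h \right)} = - \frac{K h}{3}$
$\left(2 + D{\left(6,b{\left(-4,0 \right)} \right)}\right) \left(-5\right) \left(-112\right) - 103 = \left(2 - 2 \left(- 4 \left(-5 + 0 - 4\right)\right)\right) \left(-5\right) \left(-112\right) - 103 = \left(2 - 2 \left(\left(-4\right) \left(-9\right)\right)\right) \left(-5\right) \left(-112\right) - 103 = \left(2 - 2 \cdot 36\right) \left(-5\right) \left(-112\right) - 103 = \left(2 - 72\right) \left(-5\right) \left(-112\right) - 103 = \left(-70\right) \left(-5\right) \left(-112\right) - 103 = 350 \left(-112\right) - 103 = -39200 - 103 = -39303$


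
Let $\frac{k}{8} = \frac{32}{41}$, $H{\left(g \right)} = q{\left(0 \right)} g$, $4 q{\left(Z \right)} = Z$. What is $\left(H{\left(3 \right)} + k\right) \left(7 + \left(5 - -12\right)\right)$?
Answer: $\frac{6144}{41} \approx 149.85$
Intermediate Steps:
$q{\left(Z \right)} = \frac{Z}{4}$
$H{\left(g \right)} = 0$ ($H{\left(g \right)} = \frac{1}{4} \cdot 0 g = 0 g = 0$)
$k = \frac{256}{41}$ ($k = 8 \cdot \frac{32}{41} = \frac{256}{41} \approx 6.2439$)
$\left(H{\left(3 \right)} + k\right) \left(7 + \left(5 - -12\right)\right) = \left(0 + \frac{256}{41}\right) \left(7 + \left(5 - -12\right)\right) = \frac{256 \left(7 + \left(5 + 12\right)\right)}{41} = \frac{256 \left(7 + 17\right)}{41} = \frac{256}{41} \cdot 24 = \frac{6144}{41}$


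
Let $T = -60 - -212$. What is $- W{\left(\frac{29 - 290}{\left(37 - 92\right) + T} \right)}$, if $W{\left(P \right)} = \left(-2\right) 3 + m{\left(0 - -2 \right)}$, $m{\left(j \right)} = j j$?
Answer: $2$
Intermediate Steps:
$T = 152$ ($T = -60 + 212 = 152$)
$m{\left(j \right)} = j^{2}$
$W{\left(P \right)} = -2$ ($W{\left(P \right)} = \left(-2\right) 3 + \left(0 - -2\right)^{2} = -6 + \left(0 + 2\right)^{2} = -6 + 2^{2} = -6 + 4 = -2$)
$- W{\left(\frac{29 - 290}{\left(37 - 92\right) + T} \right)} = \left(-1\right) \left(-2\right) = 2$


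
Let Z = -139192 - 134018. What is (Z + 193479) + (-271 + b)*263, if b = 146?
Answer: -112606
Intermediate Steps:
Z = -273210
(Z + 193479) + (-271 + b)*263 = (-273210 + 193479) + (-271 + 146)*263 = -79731 - 125*263 = -79731 - 32875 = -112606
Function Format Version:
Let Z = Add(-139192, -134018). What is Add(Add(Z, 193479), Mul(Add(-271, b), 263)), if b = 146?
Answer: -112606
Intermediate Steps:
Z = -273210
Add(Add(Z, 193479), Mul(Add(-271, b), 263)) = Add(Add(-273210, 193479), Mul(Add(-271, 146), 263)) = Add(-79731, Mul(-125, 263)) = Add(-79731, -32875) = -112606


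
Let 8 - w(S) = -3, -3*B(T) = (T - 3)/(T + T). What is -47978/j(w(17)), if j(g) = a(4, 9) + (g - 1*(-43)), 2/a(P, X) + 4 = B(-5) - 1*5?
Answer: -476353/534 ≈ -892.05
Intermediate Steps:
B(T) = -(-3 + T)/(6*T) (B(T) = -(T - 3)/(3*(T + T)) = -(-3 + T)/(3*(2*T)) = -(-3 + T)*1/(2*T)/3 = -(-3 + T)/(6*T))
a(P, X) = -30/139 (a(P, X) = 2/(-4 + ((⅙)*(3 - 1*(-5))/(-5) - 1*5)) = 2/(-4 + ((⅙)*(-⅕)*(3 + 5) - 5)) = 2/(-4 + ((⅙)*(-⅕)*8 - 5)) = 2/(-4 + (-4/15 - 5)) = 2/(-4 - 79/15) = 2/(-139/15) = 2*(-15/139) = -30/139)
w(S) = 11 (w(S) = 8 - 1*(-3) = 8 + 3 = 11)
j(g) = 5947/139 + g (j(g) = -30/139 + (g - 1*(-43)) = -30/139 + (g + 43) = -30/139 + (43 + g) = 5947/139 + g)
-47978/j(w(17)) = -47978/(5947/139 + 11) = -47978/7476/139 = -47978*139/7476 = -476353/534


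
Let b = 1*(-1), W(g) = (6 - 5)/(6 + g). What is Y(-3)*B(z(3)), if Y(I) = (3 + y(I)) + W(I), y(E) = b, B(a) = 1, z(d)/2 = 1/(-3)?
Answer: 7/3 ≈ 2.3333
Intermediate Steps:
z(d) = -2/3 (z(d) = 2/(-3) = 2*(-1/3) = -2/3)
W(g) = 1/(6 + g)
b = -1
y(E) = -1
Y(I) = 2 + 1/(6 + I) (Y(I) = (3 - 1) + 1/(6 + I) = 2 + 1/(6 + I))
Y(-3)*B(z(3)) = ((13 + 2*(-3))/(6 - 3))*1 = ((13 - 6)/3)*1 = ((1/3)*7)*1 = (7/3)*1 = 7/3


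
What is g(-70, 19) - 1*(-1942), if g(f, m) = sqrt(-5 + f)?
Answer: 1942 + 5*I*sqrt(3) ≈ 1942.0 + 8.6602*I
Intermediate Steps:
g(-70, 19) - 1*(-1942) = sqrt(-5 - 70) - 1*(-1942) = sqrt(-75) + 1942 = 5*I*sqrt(3) + 1942 = 1942 + 5*I*sqrt(3)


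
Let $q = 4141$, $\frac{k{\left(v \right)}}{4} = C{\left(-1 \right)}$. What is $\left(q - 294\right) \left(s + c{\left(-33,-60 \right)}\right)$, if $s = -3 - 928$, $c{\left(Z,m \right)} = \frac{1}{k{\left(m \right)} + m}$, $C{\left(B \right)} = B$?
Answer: $- \frac{229223495}{64} \approx -3.5816 \cdot 10^{6}$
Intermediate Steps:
$k{\left(v \right)} = -4$ ($k{\left(v \right)} = 4 \left(-1\right) = -4$)
$c{\left(Z,m \right)} = \frac{1}{-4 + m}$
$s = -931$ ($s = -3 - 928 = -931$)
$\left(q - 294\right) \left(s + c{\left(-33,-60 \right)}\right) = \left(4141 - 294\right) \left(-931 + \frac{1}{-4 - 60}\right) = 3847 \left(-931 + \frac{1}{-64}\right) = 3847 \left(-931 - \frac{1}{64}\right) = 3847 \left(- \frac{59585}{64}\right) = - \frac{229223495}{64}$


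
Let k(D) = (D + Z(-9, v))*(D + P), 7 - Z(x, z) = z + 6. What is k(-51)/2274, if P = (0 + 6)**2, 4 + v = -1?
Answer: 225/758 ≈ 0.29683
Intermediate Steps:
v = -5 (v = -4 - 1 = -5)
Z(x, z) = 1 - z (Z(x, z) = 7 - (z + 6) = 7 - (6 + z) = 7 + (-6 - z) = 1 - z)
P = 36 (P = 6**2 = 36)
k(D) = (6 + D)*(36 + D) (k(D) = (D + (1 - 1*(-5)))*(D + 36) = (D + (1 + 5))*(36 + D) = (D + 6)*(36 + D) = (6 + D)*(36 + D))
k(-51)/2274 = (216 + (-51)**2 + 42*(-51))/2274 = (216 + 2601 - 2142)*(1/2274) = 675*(1/2274) = 225/758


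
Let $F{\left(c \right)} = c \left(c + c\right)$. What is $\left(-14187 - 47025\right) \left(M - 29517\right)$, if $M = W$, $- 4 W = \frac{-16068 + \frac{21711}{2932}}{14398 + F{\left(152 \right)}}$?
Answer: $\frac{5096204513024871}{2820584} \approx 1.8068 \cdot 10^{9}$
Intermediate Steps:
$F{\left(c \right)} = 2 c^{2}$ ($F{\left(c \right)} = c 2 c = 2 c^{2}$)
$W = \frac{747455}{11282336}$ ($W = - \frac{\left(-16068 + \frac{21711}{2932}\right) \frac{1}{14398 + 2 \cdot 152^{2}}}{4} = - \frac{\left(-16068 + 21711 \cdot \frac{1}{2932}\right) \frac{1}{14398 + 2 \cdot 23104}}{4} = - \frac{\left(-16068 + \frac{21711}{2932}\right) \frac{1}{14398 + 46208}}{4} = - \frac{\left(- \frac{47089665}{2932}\right) \frac{1}{60606}}{4} = \left(- \frac{1}{4}\right) \left(- \frac{747455}{2820584}\right) = \frac{747455}{11282336} \approx 0.06625$)
$M = \frac{747455}{11282336} \approx 0.06625$
$\left(-14187 - 47025\right) \left(M - 29517\right) = \left(-14187 - 47025\right) \left(\frac{747455}{11282336} - 29517\right) = \left(-61212\right) \left(- \frac{333019964257}{11282336}\right) = \frac{5096204513024871}{2820584}$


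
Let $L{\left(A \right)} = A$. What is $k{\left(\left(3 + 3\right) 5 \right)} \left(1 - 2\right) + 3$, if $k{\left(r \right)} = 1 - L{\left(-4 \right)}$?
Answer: $-2$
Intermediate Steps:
$k{\left(r \right)} = 5$ ($k{\left(r \right)} = 1 - -4 = 1 + 4 = 5$)
$k{\left(\left(3 + 3\right) 5 \right)} \left(1 - 2\right) + 3 = 5 \left(1 - 2\right) + 3 = 5 \left(-1\right) + 3 = -5 + 3 = -2$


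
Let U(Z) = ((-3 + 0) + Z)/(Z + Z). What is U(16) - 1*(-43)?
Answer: 1389/32 ≈ 43.406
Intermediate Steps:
U(Z) = (-3 + Z)/(2*Z) (U(Z) = (-3 + Z)/((2*Z)) = (-3 + Z)*(1/(2*Z)) = (-3 + Z)/(2*Z))
U(16) - 1*(-43) = (1/2)*(-3 + 16)/16 - 1*(-43) = (1/2)*(1/16)*13 + 43 = 13/32 + 43 = 1389/32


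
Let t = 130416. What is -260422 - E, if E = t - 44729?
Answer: -346109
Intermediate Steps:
E = 85687 (E = 130416 - 44729 = 85687)
-260422 - E = -260422 - 1*85687 = -260422 - 85687 = -346109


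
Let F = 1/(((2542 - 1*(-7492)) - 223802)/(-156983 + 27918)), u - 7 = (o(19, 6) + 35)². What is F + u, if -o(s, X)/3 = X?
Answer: 63404393/213768 ≈ 296.60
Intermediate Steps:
o(s, X) = -3*X
u = 296 (u = 7 + (-3*6 + 35)² = 7 + (-18 + 35)² = 7 + 17² = 7 + 289 = 296)
F = 129065/213768 (F = 1/(((2542 + 7492) - 223802)/(-129065)) = 1/((10034 - 223802)*(-1/129065)) = 1/(-213768*(-1/129065)) = 1/(213768/129065) = 129065/213768 ≈ 0.60376)
F + u = 129065/213768 + 296 = 63404393/213768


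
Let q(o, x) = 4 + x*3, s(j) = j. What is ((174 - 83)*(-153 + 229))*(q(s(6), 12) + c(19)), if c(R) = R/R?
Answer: 283556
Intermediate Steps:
q(o, x) = 4 + 3*x
c(R) = 1
((174 - 83)*(-153 + 229))*(q(s(6), 12) + c(19)) = ((174 - 83)*(-153 + 229))*((4 + 3*12) + 1) = (91*76)*((4 + 36) + 1) = 6916*(40 + 1) = 6916*41 = 283556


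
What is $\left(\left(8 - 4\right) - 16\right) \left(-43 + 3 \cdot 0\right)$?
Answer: $516$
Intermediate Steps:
$\left(\left(8 - 4\right) - 16\right) \left(-43 + 3 \cdot 0\right) = \left(4 - 16\right) \left(-43 + 0\right) = \left(-12\right) \left(-43\right) = 516$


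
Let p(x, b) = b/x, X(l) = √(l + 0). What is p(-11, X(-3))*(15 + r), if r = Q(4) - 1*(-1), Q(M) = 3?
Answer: -19*I*√3/11 ≈ -2.9917*I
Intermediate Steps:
X(l) = √l
r = 4 (r = 3 - 1*(-1) = 3 + 1 = 4)
p(-11, X(-3))*(15 + r) = (√(-3)/(-11))*(15 + 4) = ((I*√3)*(-1/11))*19 = -I*√3/11*19 = -19*I*√3/11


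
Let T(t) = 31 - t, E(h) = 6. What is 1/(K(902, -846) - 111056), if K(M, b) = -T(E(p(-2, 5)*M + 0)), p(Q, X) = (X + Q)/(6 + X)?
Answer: -1/111081 ≈ -9.0024e-6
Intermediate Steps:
p(Q, X) = (Q + X)/(6 + X)
K(M, b) = -25 (K(M, b) = -(31 - 1*6) = -(31 - 6) = -1*25 = -25)
1/(K(902, -846) - 111056) = 1/(-25 - 111056) = 1/(-111081) = -1/111081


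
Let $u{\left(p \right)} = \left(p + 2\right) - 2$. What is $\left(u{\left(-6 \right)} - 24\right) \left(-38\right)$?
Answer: $1140$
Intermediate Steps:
$u{\left(p \right)} = p$ ($u{\left(p \right)} = \left(2 + p\right) - 2 = p$)
$\left(u{\left(-6 \right)} - 24\right) \left(-38\right) = \left(-6 - 24\right) \left(-38\right) = \left(-30\right) \left(-38\right) = 1140$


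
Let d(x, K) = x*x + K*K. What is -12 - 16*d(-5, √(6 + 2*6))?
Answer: -700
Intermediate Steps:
d(x, K) = K² + x² (d(x, K) = x² + K² = K² + x²)
-12 - 16*d(-5, √(6 + 2*6)) = -12 - 16*((√(6 + 2*6))² + (-5)²) = -12 - 16*((√(6 + 12))² + 25) = -12 - 16*((√18)² + 25) = -12 - 16*((3*√2)² + 25) = -12 - 16*(18 + 25) = -12 - 16*43 = -12 - 688 = -700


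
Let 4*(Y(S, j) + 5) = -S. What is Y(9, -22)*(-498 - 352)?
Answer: 12325/2 ≈ 6162.5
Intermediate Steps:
Y(S, j) = -5 - S/4 (Y(S, j) = -5 + (-S)/4 = -5 - S/4)
Y(9, -22)*(-498 - 352) = (-5 - ¼*9)*(-498 - 352) = (-5 - 9/4)*(-850) = -29/4*(-850) = 12325/2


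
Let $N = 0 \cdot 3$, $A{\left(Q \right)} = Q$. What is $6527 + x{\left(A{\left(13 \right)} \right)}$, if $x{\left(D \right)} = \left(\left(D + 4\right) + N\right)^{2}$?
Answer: $6816$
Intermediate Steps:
$N = 0$
$x{\left(D \right)} = \left(4 + D\right)^{2}$ ($x{\left(D \right)} = \left(\left(D + 4\right) + 0\right)^{2} = \left(\left(4 + D\right) + 0\right)^{2} = \left(4 + D\right)^{2}$)
$6527 + x{\left(A{\left(13 \right)} \right)} = 6527 + \left(4 + 13\right)^{2} = 6527 + 17^{2} = 6527 + 289 = 6816$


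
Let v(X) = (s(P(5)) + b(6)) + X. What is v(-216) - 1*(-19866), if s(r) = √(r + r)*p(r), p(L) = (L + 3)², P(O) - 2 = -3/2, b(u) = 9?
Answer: 78685/4 ≈ 19671.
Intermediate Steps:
P(O) = ½ (P(O) = 2 - 3/2 = ½)
p(L) = (3 + L)²
s(r) = √2*√r*(3 + r)² (s(r) = √(r + r)*(3 + r)² = √(2*r)*(3 + r)² = (√2*√r)*(3 + r)² = √2*√r*(3 + r)²)
v(X) = 85/4 + X (v(X) = (√2*√(½)*(3 + ½)² + 9) + X = (√2*(√2/2)*(7/2)² + 9) + X = (√2*(√2/2)*(49/4) + 9) + X = (49/4 + 9) + X = 85/4 + X)
v(-216) - 1*(-19866) = (85/4 - 216) - 1*(-19866) = -779/4 + 19866 = 78685/4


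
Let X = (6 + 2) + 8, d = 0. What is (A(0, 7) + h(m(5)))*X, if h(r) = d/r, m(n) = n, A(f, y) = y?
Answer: 112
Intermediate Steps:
h(r) = 0 (h(r) = 0/r = 0)
X = 16 (X = 8 + 8 = 16)
(A(0, 7) + h(m(5)))*X = (7 + 0)*16 = 7*16 = 112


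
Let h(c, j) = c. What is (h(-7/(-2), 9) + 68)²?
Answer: 20449/4 ≈ 5112.3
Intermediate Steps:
(h(-7/(-2), 9) + 68)² = (-7/(-2) + 68)² = (-7*(-½) + 68)² = (7/2 + 68)² = (143/2)² = 20449/4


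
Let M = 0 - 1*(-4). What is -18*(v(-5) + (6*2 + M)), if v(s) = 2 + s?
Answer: -234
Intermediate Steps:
M = 4 (M = 0 + 4 = 4)
-18*(v(-5) + (6*2 + M)) = -18*((2 - 5) + (6*2 + 4)) = -18*(-3 + (12 + 4)) = -18*(-3 + 16) = -18*13 = -234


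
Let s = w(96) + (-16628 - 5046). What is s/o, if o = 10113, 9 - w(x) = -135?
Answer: -21530/10113 ≈ -2.1289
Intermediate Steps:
w(x) = 144 (w(x) = 9 - 1*(-135) = 9 + 135 = 144)
s = -21530 (s = 144 + (-16628 - 5046) = 144 - 21674 = -21530)
s/o = -21530/10113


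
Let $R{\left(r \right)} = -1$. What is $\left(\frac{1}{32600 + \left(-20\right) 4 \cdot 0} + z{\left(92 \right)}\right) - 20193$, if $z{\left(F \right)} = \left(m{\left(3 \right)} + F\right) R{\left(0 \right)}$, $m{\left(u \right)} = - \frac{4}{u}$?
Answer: $- \frac{1983742597}{97800} \approx -20284.0$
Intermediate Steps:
$z{\left(F \right)} = \frac{4}{3} - F$ ($z{\left(F \right)} = \left(- \frac{4}{3} + F\right) \left(-1\right) = \frac{4}{3} - F$)
$\left(\frac{1}{32600 + \left(-20\right) 4 \cdot 0} + z{\left(92 \right)}\right) - 20193 = \left(\frac{1}{32600 + \left(-20\right) 4 \cdot 0} + \left(\frac{4}{3} - 92\right)\right) - 20193 = \left(\frac{1}{32600 - 0} + \left(\frac{4}{3} - 92\right)\right) - 20193 = \left(\frac{1}{32600 + 0} - \frac{272}{3}\right) - 20193 = \left(\frac{1}{32600} - \frac{272}{3}\right) - 20193 = - \frac{8867197}{97800} - 20193 = - \frac{1983742597}{97800}$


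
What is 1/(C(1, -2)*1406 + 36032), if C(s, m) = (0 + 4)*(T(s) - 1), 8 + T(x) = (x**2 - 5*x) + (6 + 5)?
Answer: 1/24784 ≈ 4.0349e-5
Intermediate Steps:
T(x) = 3 + x**2 - 5*x (T(x) = -8 + ((x**2 - 5*x) + (6 + 5)) = -8 + ((x**2 - 5*x) + 11) = -8 + (11 + x**2 - 5*x) = 3 + x**2 - 5*x)
C(s, m) = 8 - 20*s + 4*s**2 (C(s, m) = (0 + 4)*((3 + s**2 - 5*s) - 1) = 4*(2 + s**2 - 5*s) = 8 - 20*s + 4*s**2)
1/(C(1, -2)*1406 + 36032) = 1/((8 - 20*1 + 4*1**2)*1406 + 36032) = 1/((8 - 20 + 4*1)*1406 + 36032) = 1/((8 - 20 + 4)*1406 + 36032) = 1/(-8*1406 + 36032) = 1/(-11248 + 36032) = 1/24784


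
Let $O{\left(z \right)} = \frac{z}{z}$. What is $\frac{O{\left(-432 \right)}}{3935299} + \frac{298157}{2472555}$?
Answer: $\frac{1173339416498}{9730243218945} \approx 0.12059$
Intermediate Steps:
$O{\left(z \right)} = 1$
$\frac{O{\left(-432 \right)}}{3935299} + \frac{298157}{2472555} = 1 \cdot \frac{1}{3935299} + \frac{298157}{2472555} = 1 \cdot \frac{1}{3935299} + 298157 \cdot \frac{1}{2472555} = \frac{1}{3935299} + \frac{298157}{2472555} = \frac{1173339416498}{9730243218945}$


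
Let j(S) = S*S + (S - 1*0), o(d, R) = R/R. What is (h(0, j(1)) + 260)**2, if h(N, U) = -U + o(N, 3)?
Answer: 67081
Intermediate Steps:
o(d, R) = 1
j(S) = S + S**2 (j(S) = S**2 + (S + 0) = S**2 + S = S + S**2)
h(N, U) = 1 - U (h(N, U) = -U + 1 = 1 - U)
(h(0, j(1)) + 260)**2 = ((1 - (1 + 1)) + 260)**2 = ((1 - 2) + 260)**2 = (-1 + 260)**2 = 259**2 = 67081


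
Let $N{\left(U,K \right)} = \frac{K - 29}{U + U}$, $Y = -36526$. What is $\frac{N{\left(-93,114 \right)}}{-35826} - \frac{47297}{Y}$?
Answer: $\frac{22512364043}{17385426324} \approx 1.2949$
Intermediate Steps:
$N{\left(U,K \right)} = \frac{-29 + K}{2 U}$
$\frac{N{\left(-93,114 \right)}}{-35826} - \frac{47297}{Y} = \frac{\frac{1}{2} \frac{1}{-93} \left(-29 + 114\right)}{-35826} - \frac{47297}{-36526} = \frac{1}{2} \left(- \frac{1}{93}\right) 85 \left(- \frac{1}{35826}\right) - - \frac{47297}{36526} = \left(- \frac{85}{186}\right) \left(- \frac{1}{35826}\right) + \frac{47297}{36526} = \frac{85}{6663636} + \frac{47297}{36526} = \frac{22512364043}{17385426324}$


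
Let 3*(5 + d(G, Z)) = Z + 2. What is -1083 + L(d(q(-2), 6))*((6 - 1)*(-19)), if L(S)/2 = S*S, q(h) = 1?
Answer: -19057/9 ≈ -2117.4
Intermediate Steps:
d(G, Z) = -13/3 + Z/3 (d(G, Z) = -5 + (Z + 2)/3 = -5 + (2 + Z)/3 = -5 + (⅔ + Z/3) = -13/3 + Z/3)
L(S) = 2*S² (L(S) = 2*(S*S) = 2*S²)
-1083 + L(d(q(-2), 6))*((6 - 1)*(-19)) = -1083 + (2*(-13/3 + (⅓)*6)²)*((6 - 1)*(-19)) = -1083 + (2*(-13/3 + 2)²)*(5*(-19)) = -1083 + (2*(-7/3)²)*(-95) = -1083 + (2*(49/9))*(-95) = -1083 + (98/9)*(-95) = -1083 - 9310/9 = -19057/9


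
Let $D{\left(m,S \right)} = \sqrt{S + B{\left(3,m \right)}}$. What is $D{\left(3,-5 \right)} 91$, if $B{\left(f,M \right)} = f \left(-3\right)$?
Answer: $91 i \sqrt{14} \approx 340.49 i$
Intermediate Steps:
$B{\left(f,M \right)} = - 3 f$
$D{\left(m,S \right)} = \sqrt{-9 + S}$ ($D{\left(m,S \right)} = \sqrt{S - 9} = \sqrt{-9 + S}$)
$D{\left(3,-5 \right)} 91 = \sqrt{-9 - 5} \cdot 91 = \sqrt{-14} \cdot 91 = i \sqrt{14} \cdot 91 = 91 i \sqrt{14}$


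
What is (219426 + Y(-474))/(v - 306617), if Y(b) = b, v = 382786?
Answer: 218952/76169 ≈ 2.8746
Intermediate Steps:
(219426 + Y(-474))/(v - 306617) = (219426 - 474)/(382786 - 306617) = 218952/76169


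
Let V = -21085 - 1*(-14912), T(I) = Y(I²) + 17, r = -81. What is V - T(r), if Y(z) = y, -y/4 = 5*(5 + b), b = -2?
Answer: -6130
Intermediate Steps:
y = -60 (y = -20*(5 - 2) = -20*3 = -4*15 = -60)
Y(z) = -60
T(I) = -43 (T(I) = -60 + 17 = -43)
V = -6173 (V = -21085 + 14912 = -6173)
V - T(r) = -6173 - 1*(-43) = -6173 + 43 = -6130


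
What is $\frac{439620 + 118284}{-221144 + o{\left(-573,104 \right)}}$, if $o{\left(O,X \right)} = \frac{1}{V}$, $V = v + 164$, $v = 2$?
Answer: $- \frac{92612064}{36709903} \approx -2.5228$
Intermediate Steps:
$V = 166$ ($V = 2 + 164 = 166$)
$o{\left(O,X \right)} = \frac{1}{166}$
$\frac{439620 + 118284}{-221144 + o{\left(-573,104 \right)}} = \frac{439620 + 118284}{-221144 + \frac{1}{166}} = \frac{557904}{- \frac{36709903}{166}} = 557904 \left(- \frac{166}{36709903}\right) = - \frac{92612064}{36709903}$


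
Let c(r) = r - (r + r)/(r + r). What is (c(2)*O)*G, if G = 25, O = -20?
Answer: -500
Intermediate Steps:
c(r) = -1 + r (c(r) = r - 2*r/(2*r) = r - 2*r*1/(2*r) = r - 1*1 = r - 1 = -1 + r)
(c(2)*O)*G = ((-1 + 2)*(-20))*25 = (1*(-20))*25 = -20*25 = -500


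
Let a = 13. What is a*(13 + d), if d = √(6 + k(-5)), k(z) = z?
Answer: 182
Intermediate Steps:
d = 1 (d = √(6 - 5) = √1 = 1)
a*(13 + d) = 13*(13 + 1) = 13*14 = 182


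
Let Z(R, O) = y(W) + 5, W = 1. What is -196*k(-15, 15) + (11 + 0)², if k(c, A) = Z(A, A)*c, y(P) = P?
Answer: 17761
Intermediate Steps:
Z(R, O) = 6 (Z(R, O) = 1 + 5 = 6)
k(c, A) = 6*c
-196*k(-15, 15) + (11 + 0)² = -1176*(-15) + (11 + 0)² = -196*(-90) + 11² = 17640 + 121 = 17761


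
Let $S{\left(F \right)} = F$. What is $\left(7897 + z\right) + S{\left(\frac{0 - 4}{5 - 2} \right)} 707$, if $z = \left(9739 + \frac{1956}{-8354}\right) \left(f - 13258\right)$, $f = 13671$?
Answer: $\frac{50488208926}{12531} \approx 4.0291 \cdot 10^{6}$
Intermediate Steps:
$z = \frac{16800354725}{4177}$ ($z = \left(9739 + \frac{1956}{-8354}\right) \left(13671 - 13258\right) = \left(9739 + 1956 \left(- \frac{1}{8354}\right)\right) 413 = \left(9739 - \frac{978}{4177}\right) 413 = \frac{40678825}{4177} \cdot 413 = \frac{16800354725}{4177} \approx 4.0221 \cdot 10^{6}$)
$\left(7897 + z\right) + S{\left(\frac{0 - 4}{5 - 2} \right)} 707 = \left(7897 + \frac{16800354725}{4177}\right) + \frac{0 - 4}{5 - 2} \cdot 707 = \frac{16833340494}{4177} + - \frac{4}{3} \cdot 707 = \frac{16833340494}{4177} + \left(-4\right) \frac{1}{3} \cdot 707 = \frac{16833340494}{4177} - \frac{2828}{3} = \frac{50488208926}{12531}$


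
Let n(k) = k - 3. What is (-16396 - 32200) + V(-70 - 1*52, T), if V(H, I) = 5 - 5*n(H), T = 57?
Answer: -47966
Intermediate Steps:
n(k) = -3 + k
V(H, I) = 20 - 5*H (V(H, I) = 5 - 5*(-3 + H) = 5 + (15 - 5*H) = 20 - 5*H)
(-16396 - 32200) + V(-70 - 1*52, T) = (-16396 - 32200) + (20 - 5*(-70 - 1*52)) = -48596 + (20 - 5*(-70 - 52)) = -48596 + (20 - 5*(-122)) = -48596 + (20 + 610) = -48596 + 630 = -47966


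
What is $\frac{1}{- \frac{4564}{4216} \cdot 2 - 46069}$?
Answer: $- \frac{527}{24279504} \approx -2.1706 \cdot 10^{-5}$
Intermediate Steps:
$\frac{1}{- \frac{4564}{4216} \cdot 2 - 46069} = \frac{1}{\left(-4564\right) \frac{1}{4216} \cdot 2 - 46069} = \frac{1}{\left(- \frac{1141}{1054}\right) 2 - 46069} = \frac{1}{- \frac{1141}{527} - 46069} = \frac{1}{- \frac{24279504}{527}} = - \frac{527}{24279504}$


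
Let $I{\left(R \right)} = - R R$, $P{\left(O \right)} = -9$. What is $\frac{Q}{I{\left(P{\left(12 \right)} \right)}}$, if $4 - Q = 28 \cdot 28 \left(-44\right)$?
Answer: $- \frac{11500}{27} \approx -425.93$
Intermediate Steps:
$I{\left(R \right)} = - R^{2}$
$Q = 34500$ ($Q = 4 - 28 \cdot 28 \left(-44\right) = 4 - 784 \left(-44\right) = 4 - -34496 = 4 + 34496 = 34500$)
$\frac{Q}{I{\left(P{\left(12 \right)} \right)}} = \frac{34500}{\left(-1\right) \left(-9\right)^{2}} = \frac{34500}{\left(-1\right) 81} = \frac{34500}{-81} = 34500 \left(- \frac{1}{81}\right) = - \frac{11500}{27}$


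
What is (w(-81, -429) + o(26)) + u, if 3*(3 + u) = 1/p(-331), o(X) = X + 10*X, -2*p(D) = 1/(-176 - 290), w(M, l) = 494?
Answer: 3263/3 ≈ 1087.7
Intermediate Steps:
p(D) = 1/932 (p(D) = -1/(2*(-176 - 290)) = -1/2/(-466) = -1/2*(-1/466) = 1/932)
o(X) = 11*X
u = 923/3 (u = -3 + 1/(3*(1/932)) = -3 + (1/3)*932 = -3 + 932/3 = 923/3 ≈ 307.67)
(w(-81, -429) + o(26)) + u = (494 + 11*26) + 923/3 = (494 + 286) + 923/3 = 780 + 923/3 = 3263/3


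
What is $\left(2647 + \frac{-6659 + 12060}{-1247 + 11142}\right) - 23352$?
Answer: $- \frac{204870574}{9895} \approx -20704.0$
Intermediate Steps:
$\left(2647 + \frac{-6659 + 12060}{-1247 + 11142}\right) - 23352 = \left(2647 + \frac{5401}{9895}\right) - 23352 = \frac{26197466}{9895} - 23352 = - \frac{204870574}{9895}$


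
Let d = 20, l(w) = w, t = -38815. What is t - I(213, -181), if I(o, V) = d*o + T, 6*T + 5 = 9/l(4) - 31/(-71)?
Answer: -24466381/568 ≈ -43075.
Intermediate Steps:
T = -219/568 (T = -5/6 + (9/4 - 31/(-71))/6 = -5/6 + (9*(1/4) - 31*(-1/71))/6 = -5/6 + (9/4 + 31/71)/6 = -5/6 + (1/6)*(763/284) = -5/6 + 763/1704 = -219/568 ≈ -0.38556)
I(o, V) = -219/568 + 20*o (I(o, V) = 20*o - 219/568 = -219/568 + 20*o)
t - I(213, -181) = -38815 - (-219/568 + 20*213) = -38815 - (-219/568 + 4260) = -38815 - 1*2419461/568 = -38815 - 2419461/568 = -24466381/568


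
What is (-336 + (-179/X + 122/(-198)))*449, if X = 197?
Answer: -2955652954/19503 ≈ -1.5155e+5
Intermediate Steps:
(-336 + (-179/X + 122/(-198)))*449 = (-336 + (-179/197 + 122/(-198)))*449 = (-336 + (-179*1/197 + 122*(-1/198)))*449 = (-336 + (-179/197 - 61/99))*449 = (-336 - 29738/19503)*449 = -6582746/19503*449 = -2955652954/19503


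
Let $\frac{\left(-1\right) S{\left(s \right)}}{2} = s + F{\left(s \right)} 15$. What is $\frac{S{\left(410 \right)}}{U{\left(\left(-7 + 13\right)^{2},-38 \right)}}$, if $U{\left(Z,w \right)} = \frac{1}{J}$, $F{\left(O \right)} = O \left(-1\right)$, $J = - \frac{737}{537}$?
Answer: $- \frac{8460760}{537} \approx -15756.0$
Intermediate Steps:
$J = - \frac{737}{537}$ ($J = \left(-737\right) \frac{1}{537} = - \frac{737}{537} \approx -1.3724$)
$F{\left(O \right)} = - O$
$S{\left(s \right)} = 28 s$ ($S{\left(s \right)} = - 2 \left(s + - s 15\right) = - 2 \left(s - 15 s\right) = - 2 \left(- 14 s\right) = 28 s$)
$U{\left(Z,w \right)} = - \frac{537}{737}$ ($U{\left(Z,w \right)} = \frac{1}{- \frac{737}{537}} = - \frac{537}{737}$)
$\frac{S{\left(410 \right)}}{U{\left(\left(-7 + 13\right)^{2},-38 \right)}} = \frac{28 \cdot 410}{- \frac{537}{737}} = 11480 \left(- \frac{737}{537}\right) = - \frac{8460760}{537}$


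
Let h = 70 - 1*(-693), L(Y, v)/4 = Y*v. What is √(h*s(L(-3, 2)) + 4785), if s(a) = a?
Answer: 9*I*√167 ≈ 116.31*I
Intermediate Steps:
L(Y, v) = 4*Y*v (L(Y, v) = 4*(Y*v) = 4*Y*v)
h = 763 (h = 70 + 693 = 763)
√(h*s(L(-3, 2)) + 4785) = √(763*(4*(-3)*2) + 4785) = √(763*(-24) + 4785) = √(-18312 + 4785) = √(-13527) = 9*I*√167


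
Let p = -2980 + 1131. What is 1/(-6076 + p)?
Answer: -1/7925 ≈ -0.00012618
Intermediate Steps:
p = -1849
1/(-6076 + p) = 1/(-6076 - 1849) = 1/(-7925) = -1/7925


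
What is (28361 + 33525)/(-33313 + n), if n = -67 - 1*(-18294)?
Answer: -30943/7543 ≈ -4.1022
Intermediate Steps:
n = 18227 (n = -67 + 18294 = 18227)
(28361 + 33525)/(-33313 + n) = (28361 + 33525)/(-33313 + 18227) = 61886/(-15086) = 61886*(-1/15086) = -30943/7543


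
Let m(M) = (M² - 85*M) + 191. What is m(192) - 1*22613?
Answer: -1878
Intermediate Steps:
m(M) = 191 + M² - 85*M
m(192) - 1*22613 = (191 + 192² - 85*192) - 1*22613 = (191 + 36864 - 16320) - 22613 = 20735 - 22613 = -1878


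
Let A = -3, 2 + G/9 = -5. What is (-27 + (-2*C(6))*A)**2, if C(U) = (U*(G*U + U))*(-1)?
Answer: 178623225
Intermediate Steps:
G = -63 (G = -18 + 9*(-5) = -18 - 45 = -63)
C(U) = 62*U**2 (C(U) = (U*(-63*U + U))*(-1) = (U*(-62*U))*(-1) = -62*U**2*(-1) = 62*U**2)
(-27 + (-2*C(6))*A)**2 = (-27 - 124*6**2*(-3))**2 = (-27 - 124*36*(-3))**2 = (-27 - 2*2232*(-3))**2 = (-27 - 4464*(-3))**2 = (-27 + 13392)**2 = 13365**2 = 178623225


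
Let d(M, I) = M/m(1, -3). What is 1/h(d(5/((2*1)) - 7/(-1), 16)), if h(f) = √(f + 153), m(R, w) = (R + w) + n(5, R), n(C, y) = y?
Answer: √574/287 ≈ 0.083478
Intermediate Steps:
m(R, w) = w + 2*R (m(R, w) = (R + w) + R = w + 2*R)
d(M, I) = -M (d(M, I) = M/(-3 + 2*1) = M/(-3 + 2) = M/(-1) = M*(-1) = -M)
h(f) = √(153 + f)
1/h(d(5/((2*1)) - 7/(-1), 16)) = 1/(√(153 - (5/((2*1)) - 7/(-1)))) = 1/(√(153 - (5/2 - 7*(-1)))) = 1/(√(153 - (5*(½) + 7))) = 1/(√(153 - (5/2 + 7))) = 1/(√(153 - 1*19/2)) = 1/(√(153 - 19/2)) = 1/(√(287/2)) = 1/(√574/2) = √574/287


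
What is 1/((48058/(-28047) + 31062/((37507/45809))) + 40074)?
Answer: 1051958829/82063009226366 ≈ 1.2819e-5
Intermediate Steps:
1/((48058/(-28047) + 31062/((37507/45809))) + 40074) = 1/((48058*(-1/28047) + 31062/((37507*(1/45809)))) + 40074) = 1/((-48058/28047 + 31062/(37507/45809)) + 40074) = 1/((-48058/28047 + 31062*(45809/37507)) + 40074) = 1/((-48058/28047 + 1422919158/37507) + 40074) = 1/(39906811113020/1051958829 + 40074) = 1/(82063009226366/1051958829) = 1051958829/82063009226366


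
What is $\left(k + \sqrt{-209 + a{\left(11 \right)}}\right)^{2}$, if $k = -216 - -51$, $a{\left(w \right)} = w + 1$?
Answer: $\left(165 - i \sqrt{197}\right)^{2} \approx 27028.0 - 4631.8 i$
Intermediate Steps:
$a{\left(w \right)} = 1 + w$
$k = -165$ ($k = -216 + 51 = -165$)
$\left(k + \sqrt{-209 + a{\left(11 \right)}}\right)^{2} = \left(-165 + \sqrt{-209 + \left(1 + 11\right)}\right)^{2} = \left(-165 + \sqrt{-209 + 12}\right)^{2} = \left(-165 + \sqrt{-197}\right)^{2} = \left(-165 + i \sqrt{197}\right)^{2}$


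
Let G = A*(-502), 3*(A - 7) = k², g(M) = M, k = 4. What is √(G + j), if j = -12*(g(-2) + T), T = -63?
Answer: I*√48702/3 ≈ 73.562*I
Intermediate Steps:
A = 37/3 (A = 7 + (⅓)*4² = 7 + (⅓)*16 = 7 + 16/3 = 37/3 ≈ 12.333)
j = 780 (j = -12*(-2 - 63) = -12*(-65) = 780)
G = -18574/3 (G = (37/3)*(-502) = -18574/3 ≈ -6191.3)
√(G + j) = √(-18574/3 + 780) = √(-16234/3) = I*√48702/3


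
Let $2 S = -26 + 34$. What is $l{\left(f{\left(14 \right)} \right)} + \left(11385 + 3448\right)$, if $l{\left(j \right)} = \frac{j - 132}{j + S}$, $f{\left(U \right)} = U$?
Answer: $\frac{133438}{9} \approx 14826.0$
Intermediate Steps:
$S = 4$ ($S = \frac{-26 + 34}{2} = \frac{1}{2} \cdot 8 = 4$)
$l{\left(j \right)} = \frac{-132 + j}{4 + j}$ ($l{\left(j \right)} = \frac{j - 132}{j + 4} = \frac{-132 + j}{4 + j}$)
$l{\left(f{\left(14 \right)} \right)} + \left(11385 + 3448\right) = \frac{-132 + 14}{4 + 14} + \left(11385 + 3448\right) = \frac{1}{18} \left(-118\right) + 14833 = - \frac{59}{9} + 14833 = \frac{133438}{9}$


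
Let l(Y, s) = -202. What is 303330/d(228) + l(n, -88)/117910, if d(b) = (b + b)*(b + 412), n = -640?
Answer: 595111477/573514240 ≈ 1.0377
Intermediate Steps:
d(b) = 2*b*(412 + b) (d(b) = (2*b)*(412 + b) = 2*b*(412 + b))
303330/d(228) + l(n, -88)/117910 = 303330/((2*228*(412 + 228))) - 202/117910 = 303330/((2*228*640)) - 202*1/117910 = 303330/291840 - 101/58955 = 303330*(1/291840) - 101/58955 = 10111/9728 - 101/58955 = 595111477/573514240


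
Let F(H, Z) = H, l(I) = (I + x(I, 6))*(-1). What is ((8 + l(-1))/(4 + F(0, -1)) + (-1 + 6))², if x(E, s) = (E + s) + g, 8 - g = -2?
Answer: 49/4 ≈ 12.250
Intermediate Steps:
g = 10 (g = 8 - 1*(-2) = 8 + 2 = 10)
x(E, s) = 10 + E + s (x(E, s) = (E + s) + 10 = 10 + E + s)
l(I) = -16 - 2*I (l(I) = (I + (10 + I + 6))*(-1) = (I + (16 + I))*(-1) = (16 + 2*I)*(-1) = -16 - 2*I)
((8 + l(-1))/(4 + F(0, -1)) + (-1 + 6))² = ((8 + (-16 - 2*(-1)))/(4 + 0) + (-1 + 6))² = ((8 + (-16 + 2))/4 + 5)² = ((8 - 14)*(¼) + 5)² = (-6*¼ + 5)² = (-3/2 + 5)² = (7/2)² = 49/4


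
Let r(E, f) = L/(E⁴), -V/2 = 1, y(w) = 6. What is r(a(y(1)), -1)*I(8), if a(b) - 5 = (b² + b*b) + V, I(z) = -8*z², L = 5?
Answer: -512/6328125 ≈ -8.0909e-5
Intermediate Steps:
V = -2 (V = -2*1 = -2)
a(b) = 3 + 2*b² (a(b) = 5 + ((b² + b*b) - 2) = 5 + ((b² + b²) - 2) = 5 + (2*b² - 2) = 5 + (-2 + 2*b²) = 3 + 2*b²)
r(E, f) = 5/E⁴ (r(E, f) = 5/(E⁴) = 5/E⁴)
r(a(y(1)), -1)*I(8) = (5/(3 + 2*6²)⁴)*(-8*8²) = (5/(3 + 2*36)⁴)*(-8*64) = (5/(3 + 72)⁴)*(-512) = (5/75⁴)*(-512) = (5*(1/31640625))*(-512) = (1/6328125)*(-512) = -512/6328125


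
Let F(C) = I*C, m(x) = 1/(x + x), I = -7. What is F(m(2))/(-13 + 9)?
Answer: 7/16 ≈ 0.43750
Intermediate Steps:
m(x) = 1/(2*x)
F(C) = -7*C
F(m(2))/(-13 + 9) = (-7/(2*2))/(-13 + 9) = (-7/(2*2))/(-4) = -(-7)/(4*4) = -¼*(-7/4) = 7/16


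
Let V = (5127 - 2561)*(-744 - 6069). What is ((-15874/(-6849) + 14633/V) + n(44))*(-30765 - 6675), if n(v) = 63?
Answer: -1807458862703520/739106791 ≈ -2.4455e+6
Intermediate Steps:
V = -17482158 (V = 2566*(-6813) = -17482158)
((-15874/(-6849) + 14633/V) + n(44))*(-30765 - 6675) = ((-15874/(-6849) + 14633/(-17482158)) + 63)*(-30765 - 6675) = ((-15874*(-1/6849) + 14633*(-1/17482158)) + 63)*(-37440) = ((15874/6849 - 14633/17482158) + 63)*(-37440) = (10274502025/4434640746 + 63)*(-37440) = (289656869023/4434640746)*(-37440) = -1807458862703520/739106791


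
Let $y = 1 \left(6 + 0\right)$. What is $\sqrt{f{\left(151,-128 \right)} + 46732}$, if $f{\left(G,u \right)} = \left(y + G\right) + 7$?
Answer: $4 \sqrt{2931} \approx 216.55$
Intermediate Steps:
$y = 6$ ($y = 1 \cdot 6 = 6$)
$f{\left(G,u \right)} = 13 + G$ ($f{\left(G,u \right)} = \left(6 + G\right) + 7 = 13 + G$)
$\sqrt{f{\left(151,-128 \right)} + 46732} = \sqrt{\left(13 + 151\right) + 46732} = \sqrt{164 + 46732} = \sqrt{46896} = 4 \sqrt{2931}$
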